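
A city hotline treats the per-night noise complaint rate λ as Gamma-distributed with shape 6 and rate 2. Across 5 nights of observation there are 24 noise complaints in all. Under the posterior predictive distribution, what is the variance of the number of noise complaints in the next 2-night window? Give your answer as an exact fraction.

540/49

Total count 24 over total exposure 5 nights.
Gamma(α, β) with Poisson data over total exposure Σt gives posterior Gamma(α+Σx, β+Σt) = Gamma(30, 7).
The posterior predictive for a window of length T is Negative Binomial with variance T·α'·(β'+T)/β'² = 2·30·9/49 = 540/49.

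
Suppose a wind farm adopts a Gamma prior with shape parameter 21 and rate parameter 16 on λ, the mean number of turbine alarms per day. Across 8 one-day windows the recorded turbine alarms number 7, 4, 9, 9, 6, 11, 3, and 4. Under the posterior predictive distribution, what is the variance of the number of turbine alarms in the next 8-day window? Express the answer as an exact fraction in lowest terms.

Total count: 7 + 4 + 9 + 9 + 6 + 11 + 3 + 4 = 53.
Total exposure: 8 days.
Conjugate update: add total count to the shape and total exposure to the rate, giving Gamma(74, 24).
The posterior predictive for a window of length T is Negative Binomial with variance T·α'·(β'+T)/β'² = 8·74·32/576 = 296/9.

296/9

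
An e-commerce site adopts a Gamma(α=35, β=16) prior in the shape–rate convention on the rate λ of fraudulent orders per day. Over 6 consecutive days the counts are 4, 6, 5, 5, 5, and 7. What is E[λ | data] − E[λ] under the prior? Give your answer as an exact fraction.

Total count: 4 + 6 + 5 + 5 + 5 + 7 = 32.
Total exposure: 6 days.
By Gamma–Poisson conjugacy, the posterior is Gamma(α + Σx, β + Σt) = Gamma(35 + 32, 16 + 6) = Gamma(67, 22).
Posterior mean = 67/22 = 67/22; prior mean = 35/16 = 35/16. Difference = 67/22 − 35/16 = 151/176.

151/176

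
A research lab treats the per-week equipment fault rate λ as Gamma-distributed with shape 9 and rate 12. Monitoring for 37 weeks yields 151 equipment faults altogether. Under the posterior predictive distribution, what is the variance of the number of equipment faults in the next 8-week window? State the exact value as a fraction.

72960/2401

Total count 151 over total exposure 37 weeks.
Posterior: α' = 9 + 151 = 160, β' = 12 + 37 = 49.
The posterior predictive for a window of length T is Negative Binomial with variance T·α'·(β'+T)/β'² = 8·160·57/2401 = 72960/2401.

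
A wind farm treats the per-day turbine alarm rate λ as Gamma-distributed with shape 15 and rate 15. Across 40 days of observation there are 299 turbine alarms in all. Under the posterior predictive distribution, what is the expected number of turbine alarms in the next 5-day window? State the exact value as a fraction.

Total count 299 over total exposure 40 days.
The Gamma prior is conjugate for the Poisson rate, so λ | data ~ Gamma(15+299, 15+40) = Gamma(314, 55).
Predictive mean over a 5-day window = T·E[λ|data] = 5·314/55 = 314/11.

314/11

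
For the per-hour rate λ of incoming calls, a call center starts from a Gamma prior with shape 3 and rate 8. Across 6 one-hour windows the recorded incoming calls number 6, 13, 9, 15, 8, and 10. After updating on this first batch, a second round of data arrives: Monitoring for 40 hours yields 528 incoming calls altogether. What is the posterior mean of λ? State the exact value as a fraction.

296/27

Total count: 6 + 13 + 9 + 15 + 8 + 10 = 61.
Total exposure: 6 hours.
After the first batch: Gamma(3 + 61, 8 + 6) = Gamma(64, 14).
Total count 528 over total exposure 40 hours.
After the second batch: Gamma(64 + 528, 14 + 40) = Gamma(592, 54).
Posterior mean = α'/β' = 592/54 = 296/27.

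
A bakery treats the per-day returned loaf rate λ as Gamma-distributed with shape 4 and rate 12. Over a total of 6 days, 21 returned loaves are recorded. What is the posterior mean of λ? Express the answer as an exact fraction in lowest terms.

25/18

Total count 21 over total exposure 6 days.
Posterior: α' = 4 + 21 = 25, β' = 12 + 6 = 18.
Posterior mean = α'/β' = 25/18.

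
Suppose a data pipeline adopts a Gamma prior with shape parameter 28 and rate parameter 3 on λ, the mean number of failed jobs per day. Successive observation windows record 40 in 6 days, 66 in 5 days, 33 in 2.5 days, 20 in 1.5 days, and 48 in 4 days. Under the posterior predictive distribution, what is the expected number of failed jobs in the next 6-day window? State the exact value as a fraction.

705/11

Total count: 40 + 66 + 33 + 20 + 48 = 207.
Total exposure: 6 + 5 + 2.5 + 1.5 + 4 = 19 days.
Conjugate update: add total count to the shape and total exposure to the rate, giving Gamma(235, 22).
Predictive mean over a 6-day window = T·E[λ|data] = 6·235/22 = 705/11.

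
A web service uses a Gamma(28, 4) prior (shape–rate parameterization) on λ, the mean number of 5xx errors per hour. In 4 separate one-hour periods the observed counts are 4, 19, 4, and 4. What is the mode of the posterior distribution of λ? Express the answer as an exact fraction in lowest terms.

Total count: 4 + 19 + 4 + 4 = 31.
Total exposure: 4 hours.
By Gamma–Poisson conjugacy, the posterior is Gamma(α + Σx, β + Σt) = Gamma(28 + 31, 4 + 4) = Gamma(59, 8).
Posterior mode = (α'−1)/β' = 58/8 = 29/4.

29/4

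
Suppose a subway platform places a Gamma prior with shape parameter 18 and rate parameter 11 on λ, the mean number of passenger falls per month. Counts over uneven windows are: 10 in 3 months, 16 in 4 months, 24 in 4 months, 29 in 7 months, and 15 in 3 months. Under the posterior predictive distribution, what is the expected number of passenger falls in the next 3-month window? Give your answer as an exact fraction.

21/2

Total count: 10 + 16 + 24 + 29 + 15 = 94.
Total exposure: 3 + 4 + 4 + 7 + 3 = 21 months.
Conjugate update: add total count to the shape and total exposure to the rate, giving Gamma(112, 32).
Predictive mean over a 3-month window = T·E[λ|data] = 3·112/32 = 21/2.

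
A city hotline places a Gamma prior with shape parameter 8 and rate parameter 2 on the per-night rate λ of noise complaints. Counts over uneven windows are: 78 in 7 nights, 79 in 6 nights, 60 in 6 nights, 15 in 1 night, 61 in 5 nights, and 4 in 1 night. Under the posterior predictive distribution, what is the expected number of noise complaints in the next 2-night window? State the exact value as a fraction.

305/14

Total count: 78 + 79 + 60 + 15 + 61 + 4 = 297.
Total exposure: 7 + 6 + 6 + 1 + 5 + 1 = 26 nights.
Conjugate update: add total count to the shape and total exposure to the rate, giving Gamma(305, 28).
Predictive mean over a 2-night window = T·E[λ|data] = 2·305/28 = 305/14.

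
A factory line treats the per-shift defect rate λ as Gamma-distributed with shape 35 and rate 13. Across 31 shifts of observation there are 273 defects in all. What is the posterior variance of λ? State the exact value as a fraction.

Total count 273 over total exposure 31 shifts.
The Gamma prior is conjugate for the Poisson rate, so λ | data ~ Gamma(35+273, 13+31) = Gamma(308, 44).
Posterior variance = α'/β'² = 308/1936 = 7/44.

7/44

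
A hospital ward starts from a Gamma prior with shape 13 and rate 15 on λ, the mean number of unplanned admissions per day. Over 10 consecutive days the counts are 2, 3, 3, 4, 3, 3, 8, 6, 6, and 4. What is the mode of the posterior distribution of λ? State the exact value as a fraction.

Total count: 2 + 3 + 3 + 4 + 3 + 3 + 8 + 6 + 6 + 4 = 42.
Total exposure: 10 days.
Posterior: α' = 13 + 42 = 55, β' = 15 + 10 = 25.
Posterior mode = (α'−1)/β' = 54/25.

54/25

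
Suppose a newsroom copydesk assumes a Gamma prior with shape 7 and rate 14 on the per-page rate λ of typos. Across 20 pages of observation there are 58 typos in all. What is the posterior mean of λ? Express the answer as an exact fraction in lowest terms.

Total count 58 over total exposure 20 pages.
The Gamma prior is conjugate for the Poisson rate, so λ | data ~ Gamma(7+58, 14+20) = Gamma(65, 34).
Posterior mean = α'/β' = 65/34.

65/34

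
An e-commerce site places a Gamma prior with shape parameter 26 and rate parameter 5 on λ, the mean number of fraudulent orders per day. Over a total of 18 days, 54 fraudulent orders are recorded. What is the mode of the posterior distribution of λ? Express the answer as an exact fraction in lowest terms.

79/23

Total count 54 over total exposure 18 days.
The Gamma prior is conjugate for the Poisson rate, so λ | data ~ Gamma(26+54, 5+18) = Gamma(80, 23).
Posterior mode = (α'−1)/β' = 79/23.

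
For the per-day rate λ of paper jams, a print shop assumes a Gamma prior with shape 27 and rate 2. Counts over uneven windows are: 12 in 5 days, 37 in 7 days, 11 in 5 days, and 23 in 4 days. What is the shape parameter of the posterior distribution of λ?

110

Total count: 12 + 37 + 11 + 23 = 83.
Total exposure: 5 + 7 + 5 + 4 = 21 days.
Posterior: α' = 27 + 83 = 110, β' = 2 + 21 = 23.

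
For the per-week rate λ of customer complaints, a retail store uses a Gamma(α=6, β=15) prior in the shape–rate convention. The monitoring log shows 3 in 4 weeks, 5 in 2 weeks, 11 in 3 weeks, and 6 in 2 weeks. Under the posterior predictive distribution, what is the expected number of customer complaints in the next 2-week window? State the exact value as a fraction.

31/13

Total count: 3 + 5 + 11 + 6 = 25.
Total exposure: 4 + 2 + 3 + 2 = 11 weeks.
By Gamma–Poisson conjugacy, the posterior is Gamma(α + Σx, β + Σt) = Gamma(6 + 25, 15 + 11) = Gamma(31, 26).
Predictive mean over a 2-week window = T·E[λ|data] = 2·31/26 = 31/13.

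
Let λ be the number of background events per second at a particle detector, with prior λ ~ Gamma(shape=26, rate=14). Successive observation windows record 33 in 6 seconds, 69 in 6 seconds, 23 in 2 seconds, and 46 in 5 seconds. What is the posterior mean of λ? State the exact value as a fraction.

Total count: 33 + 69 + 23 + 46 = 171.
Total exposure: 6 + 6 + 2 + 5 = 19 seconds.
Conjugate update: add total count to the shape and total exposure to the rate, giving Gamma(197, 33).
Posterior mean = α'/β' = 197/33.

197/33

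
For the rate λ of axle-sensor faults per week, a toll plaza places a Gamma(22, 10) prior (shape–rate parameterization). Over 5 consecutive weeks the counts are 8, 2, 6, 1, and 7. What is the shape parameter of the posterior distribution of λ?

46

Total count: 8 + 2 + 6 + 1 + 7 = 24.
Total exposure: 5 weeks.
Posterior: α' = 22 + 24 = 46, β' = 10 + 5 = 15.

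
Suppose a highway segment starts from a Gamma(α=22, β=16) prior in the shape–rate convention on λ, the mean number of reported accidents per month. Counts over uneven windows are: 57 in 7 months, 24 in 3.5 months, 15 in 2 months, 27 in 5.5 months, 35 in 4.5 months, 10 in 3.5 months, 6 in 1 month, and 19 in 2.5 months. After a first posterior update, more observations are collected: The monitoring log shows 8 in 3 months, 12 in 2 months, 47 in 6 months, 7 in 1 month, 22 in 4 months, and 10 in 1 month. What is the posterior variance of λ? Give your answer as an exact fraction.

1284/15625

Total count: 57 + 24 + 15 + 27 + 35 + 10 + 6 + 19 = 193.
Total exposure: 7 + 3.5 + 2 + 5.5 + 4.5 + 3.5 + 1 + 2.5 = 29.5 months.
After the first batch: Gamma(22 + 193, 16 + 29.5) = Gamma(215, 91/2).
Total count: 8 + 12 + 47 + 7 + 22 + 10 = 106.
Total exposure: 3 + 2 + 6 + 1 + 4 + 1 = 17 months.
After the second batch: Gamma(215 + 106, 91/2 + 17) = Gamma(321, 125/2).
Posterior variance = α'/β'² = 321/(15625/4) = 1284/15625.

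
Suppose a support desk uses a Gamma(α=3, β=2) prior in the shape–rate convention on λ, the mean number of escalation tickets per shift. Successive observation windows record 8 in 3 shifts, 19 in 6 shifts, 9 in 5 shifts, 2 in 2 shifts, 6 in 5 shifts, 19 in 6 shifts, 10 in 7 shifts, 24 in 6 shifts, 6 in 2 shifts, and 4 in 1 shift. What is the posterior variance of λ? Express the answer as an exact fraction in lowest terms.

Total count: 8 + 19 + 9 + 2 + 6 + 19 + 10 + 24 + 6 + 4 = 107.
Total exposure: 3 + 6 + 5 + 2 + 5 + 6 + 7 + 6 + 2 + 1 = 43 shifts.
The Gamma prior is conjugate for the Poisson rate, so λ | data ~ Gamma(3+107, 2+43) = Gamma(110, 45).
Posterior variance = α'/β'² = 110/2025 = 22/405.

22/405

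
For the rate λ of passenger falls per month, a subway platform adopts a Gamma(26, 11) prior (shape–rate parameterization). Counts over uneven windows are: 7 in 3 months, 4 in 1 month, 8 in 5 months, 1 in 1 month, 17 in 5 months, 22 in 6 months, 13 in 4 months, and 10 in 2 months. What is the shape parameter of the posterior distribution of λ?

Total count: 7 + 4 + 8 + 1 + 17 + 22 + 13 + 10 = 82.
Total exposure: 3 + 1 + 5 + 1 + 5 + 6 + 4 + 2 = 27 months.
Gamma(α, β) with Poisson data over total exposure Σt gives posterior Gamma(α+Σx, β+Σt) = Gamma(108, 38).

108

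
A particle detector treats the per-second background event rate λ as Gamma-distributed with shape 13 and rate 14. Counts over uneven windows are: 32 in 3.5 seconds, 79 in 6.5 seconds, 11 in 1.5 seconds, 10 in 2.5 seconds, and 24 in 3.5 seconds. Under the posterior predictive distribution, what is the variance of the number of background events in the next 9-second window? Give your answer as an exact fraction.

3042/49

Total count: 32 + 79 + 11 + 10 + 24 = 156.
Total exposure: 3.5 + 6.5 + 1.5 + 2.5 + 3.5 = 17.5 seconds.
Posterior: α' = 13 + 156 = 169, β' = 14 + 17.5 = 63/2.
The posterior predictive for a window of length T is Negative Binomial with variance T·α'·(β'+T)/β'² = 9·169·(81/2)/(3969/4) = 3042/49.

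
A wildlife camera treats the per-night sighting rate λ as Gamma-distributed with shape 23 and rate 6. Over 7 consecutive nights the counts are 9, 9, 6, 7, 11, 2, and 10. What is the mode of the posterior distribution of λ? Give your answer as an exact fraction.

76/13

Total count: 9 + 9 + 6 + 7 + 11 + 2 + 10 = 54.
Total exposure: 7 nights.
Conjugate update: add total count to the shape and total exposure to the rate, giving Gamma(77, 13).
Posterior mode = (α'−1)/β' = 76/13.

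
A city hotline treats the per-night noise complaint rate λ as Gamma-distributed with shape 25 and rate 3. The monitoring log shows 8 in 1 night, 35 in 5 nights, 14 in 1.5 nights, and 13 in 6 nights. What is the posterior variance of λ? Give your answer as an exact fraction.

380/1089

Total count: 8 + 35 + 14 + 13 = 70.
Total exposure: 1 + 5 + 1.5 + 6 = 13.5 nights.
Gamma(α, β) with Poisson data over total exposure Σt gives posterior Gamma(α+Σx, β+Σt) = Gamma(95, 33/2).
Posterior variance = α'/β'² = 95/(1089/4) = 380/1089.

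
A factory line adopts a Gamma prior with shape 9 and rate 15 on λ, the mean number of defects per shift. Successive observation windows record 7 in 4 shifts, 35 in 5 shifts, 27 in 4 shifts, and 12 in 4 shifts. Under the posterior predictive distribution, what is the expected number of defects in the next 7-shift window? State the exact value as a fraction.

315/16

Total count: 7 + 35 + 27 + 12 = 81.
Total exposure: 4 + 5 + 4 + 4 = 17 shifts.
By Gamma–Poisson conjugacy, the posterior is Gamma(α + Σx, β + Σt) = Gamma(9 + 81, 15 + 17) = Gamma(90, 32).
Predictive mean over a 7-shift window = T·E[λ|data] = 7·90/32 = 315/16.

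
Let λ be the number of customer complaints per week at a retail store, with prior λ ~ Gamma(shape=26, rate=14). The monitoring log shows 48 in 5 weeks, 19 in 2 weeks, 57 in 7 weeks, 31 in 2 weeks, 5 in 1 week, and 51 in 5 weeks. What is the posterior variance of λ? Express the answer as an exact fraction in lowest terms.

Total count: 48 + 19 + 57 + 31 + 5 + 51 = 211.
Total exposure: 5 + 2 + 7 + 2 + 1 + 5 = 22 weeks.
By Gamma–Poisson conjugacy, the posterior is Gamma(α + Σx, β + Σt) = Gamma(26 + 211, 14 + 22) = Gamma(237, 36).
Posterior variance = α'/β'² = 237/1296 = 79/432.

79/432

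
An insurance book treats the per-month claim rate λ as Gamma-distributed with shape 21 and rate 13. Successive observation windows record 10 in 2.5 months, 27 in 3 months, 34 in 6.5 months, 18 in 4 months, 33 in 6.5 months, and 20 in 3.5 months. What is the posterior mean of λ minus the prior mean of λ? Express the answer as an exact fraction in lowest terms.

Total count: 10 + 27 + 34 + 18 + 33 + 20 = 142.
Total exposure: 2.5 + 3 + 6.5 + 4 + 6.5 + 3.5 = 26 months.
By Gamma–Poisson conjugacy, the posterior is Gamma(α + Σx, β + Σt) = Gamma(21 + 142, 13 + 26) = Gamma(163, 39).
Posterior mean = 163/39 = 163/39; prior mean = 21/13 = 21/13. Difference = 163/39 − 21/13 = 100/39.

100/39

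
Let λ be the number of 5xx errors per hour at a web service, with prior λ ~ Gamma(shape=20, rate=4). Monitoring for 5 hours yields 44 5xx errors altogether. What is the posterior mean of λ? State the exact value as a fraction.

Total count 44 over total exposure 5 hours.
The Gamma prior is conjugate for the Poisson rate, so λ | data ~ Gamma(20+44, 4+5) = Gamma(64, 9).
Posterior mean = α'/β' = 64/9.

64/9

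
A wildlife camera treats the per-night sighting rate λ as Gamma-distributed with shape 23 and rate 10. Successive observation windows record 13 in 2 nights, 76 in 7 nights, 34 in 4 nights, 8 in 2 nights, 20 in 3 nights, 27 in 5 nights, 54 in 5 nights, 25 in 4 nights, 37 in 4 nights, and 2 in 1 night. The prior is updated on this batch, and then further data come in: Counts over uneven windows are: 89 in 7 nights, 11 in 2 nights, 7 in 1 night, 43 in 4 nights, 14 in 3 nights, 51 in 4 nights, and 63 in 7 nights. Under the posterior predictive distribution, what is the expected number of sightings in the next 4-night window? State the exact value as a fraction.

796/25

Total count: 13 + 76 + 34 + 8 + 20 + 27 + 54 + 25 + 37 + 2 = 296.
Total exposure: 2 + 7 + 4 + 2 + 3 + 5 + 5 + 4 + 4 + 1 = 37 nights.
After the first batch: Gamma(23 + 296, 10 + 37) = Gamma(319, 47).
Total count: 89 + 11 + 7 + 43 + 14 + 51 + 63 = 278.
Total exposure: 7 + 2 + 1 + 4 + 3 + 4 + 7 = 28 nights.
After the second batch: Gamma(319 + 278, 47 + 28) = Gamma(597, 75).
Predictive mean over a 4-night window = T·E[λ|data] = 4·597/75 = 796/25.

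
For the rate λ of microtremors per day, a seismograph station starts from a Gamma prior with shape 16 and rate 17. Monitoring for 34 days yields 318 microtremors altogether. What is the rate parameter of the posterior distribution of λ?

51

Total count 318 over total exposure 34 days.
By Gamma–Poisson conjugacy, the posterior is Gamma(α + Σx, β + Σt) = Gamma(16 + 318, 17 + 34) = Gamma(334, 51).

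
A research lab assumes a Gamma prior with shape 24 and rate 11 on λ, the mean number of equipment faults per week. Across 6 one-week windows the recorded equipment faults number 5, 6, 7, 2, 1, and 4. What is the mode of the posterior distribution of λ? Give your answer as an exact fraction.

48/17

Total count: 5 + 6 + 7 + 2 + 1 + 4 = 25.
Total exposure: 6 weeks.
By Gamma–Poisson conjugacy, the posterior is Gamma(α + Σx, β + Σt) = Gamma(24 + 25, 11 + 6) = Gamma(49, 17).
Posterior mode = (α'−1)/β' = 48/17.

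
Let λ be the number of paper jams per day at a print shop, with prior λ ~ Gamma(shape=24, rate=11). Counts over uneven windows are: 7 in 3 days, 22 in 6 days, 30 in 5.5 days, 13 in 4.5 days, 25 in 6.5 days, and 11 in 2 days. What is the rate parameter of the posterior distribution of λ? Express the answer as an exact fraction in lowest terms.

Total count: 7 + 22 + 30 + 13 + 25 + 11 = 108.
Total exposure: 3 + 6 + 5.5 + 4.5 + 6.5 + 2 = 27.5 days.
Posterior: α' = 24 + 108 = 132, β' = 11 + 27.5 = 77/2.

77/2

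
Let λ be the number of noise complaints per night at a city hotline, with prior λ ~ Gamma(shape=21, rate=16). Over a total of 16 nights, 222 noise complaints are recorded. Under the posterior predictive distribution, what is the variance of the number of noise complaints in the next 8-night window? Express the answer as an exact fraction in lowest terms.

Total count 222 over total exposure 16 nights.
Conjugate update: add total count to the shape and total exposure to the rate, giving Gamma(243, 32).
The posterior predictive for a window of length T is Negative Binomial with variance T·α'·(β'+T)/β'² = 8·243·40/1024 = 1215/16.

1215/16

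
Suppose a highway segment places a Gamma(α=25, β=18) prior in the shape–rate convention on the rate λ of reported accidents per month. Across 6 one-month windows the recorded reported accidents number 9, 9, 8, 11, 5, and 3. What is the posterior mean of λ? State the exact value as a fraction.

Total count: 9 + 9 + 8 + 11 + 5 + 3 = 45.
Total exposure: 6 months.
Gamma(α, β) with Poisson data over total exposure Σt gives posterior Gamma(α+Σx, β+Σt) = Gamma(70, 24).
Posterior mean = α'/β' = 70/24 = 35/12.

35/12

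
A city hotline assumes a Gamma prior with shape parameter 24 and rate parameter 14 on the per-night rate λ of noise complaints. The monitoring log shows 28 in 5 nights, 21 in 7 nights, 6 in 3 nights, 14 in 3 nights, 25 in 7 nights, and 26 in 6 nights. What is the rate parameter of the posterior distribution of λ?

45

Total count: 28 + 21 + 6 + 14 + 25 + 26 = 120.
Total exposure: 5 + 7 + 3 + 3 + 7 + 6 = 31 nights.
The Gamma prior is conjugate for the Poisson rate, so λ | data ~ Gamma(24+120, 14+31) = Gamma(144, 45).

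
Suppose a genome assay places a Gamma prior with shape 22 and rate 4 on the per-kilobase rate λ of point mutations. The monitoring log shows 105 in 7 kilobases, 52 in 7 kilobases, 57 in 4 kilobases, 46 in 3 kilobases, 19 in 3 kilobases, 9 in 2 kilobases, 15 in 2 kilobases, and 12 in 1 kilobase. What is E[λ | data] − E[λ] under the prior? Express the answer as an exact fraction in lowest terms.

311/66

Total count: 105 + 52 + 57 + 46 + 19 + 9 + 15 + 12 = 315.
Total exposure: 7 + 7 + 4 + 3 + 3 + 2 + 2 + 1 = 29 kilobases.
Gamma(α, β) with Poisson data over total exposure Σt gives posterior Gamma(α+Σx, β+Σt) = Gamma(337, 33).
Posterior mean = 337/33 = 337/33; prior mean = 22/4 = 11/2. Difference = 337/33 − 11/2 = 311/66.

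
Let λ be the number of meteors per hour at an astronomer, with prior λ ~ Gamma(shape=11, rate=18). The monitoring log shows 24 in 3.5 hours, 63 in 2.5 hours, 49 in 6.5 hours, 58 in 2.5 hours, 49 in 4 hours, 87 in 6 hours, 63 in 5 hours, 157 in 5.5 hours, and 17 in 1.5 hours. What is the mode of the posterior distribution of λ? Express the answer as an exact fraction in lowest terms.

Total count: 24 + 63 + 49 + 58 + 49 + 87 + 63 + 157 + 17 = 567.
Total exposure: 3.5 + 2.5 + 6.5 + 2.5 + 4 + 6 + 5 + 5.5 + 1.5 = 37 hours.
The Gamma prior is conjugate for the Poisson rate, so λ | data ~ Gamma(11+567, 18+37) = Gamma(578, 55).
Posterior mode = (α'−1)/β' = 577/55.

577/55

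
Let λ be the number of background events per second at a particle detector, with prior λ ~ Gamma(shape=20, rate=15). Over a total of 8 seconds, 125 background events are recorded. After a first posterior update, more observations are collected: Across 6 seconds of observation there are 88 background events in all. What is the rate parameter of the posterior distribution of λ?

29

Total count 125 over total exposure 8 seconds.
After the first batch: Gamma(20 + 125, 15 + 8) = Gamma(145, 23).
Total count 88 over total exposure 6 seconds.
After the second batch: Gamma(145 + 88, 23 + 6) = Gamma(233, 29).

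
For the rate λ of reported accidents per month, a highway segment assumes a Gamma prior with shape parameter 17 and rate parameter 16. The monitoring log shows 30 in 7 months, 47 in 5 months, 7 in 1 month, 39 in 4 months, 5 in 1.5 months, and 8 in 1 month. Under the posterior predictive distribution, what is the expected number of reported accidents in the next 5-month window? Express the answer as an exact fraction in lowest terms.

1530/71

Total count: 30 + 47 + 7 + 39 + 5 + 8 = 136.
Total exposure: 7 + 5 + 1 + 4 + 1.5 + 1 = 19.5 months.
Conjugate update: add total count to the shape and total exposure to the rate, giving Gamma(153, 71/2).
Predictive mean over a 5-month window = T·E[λ|data] = 5·153/(71/2) = 1530/71.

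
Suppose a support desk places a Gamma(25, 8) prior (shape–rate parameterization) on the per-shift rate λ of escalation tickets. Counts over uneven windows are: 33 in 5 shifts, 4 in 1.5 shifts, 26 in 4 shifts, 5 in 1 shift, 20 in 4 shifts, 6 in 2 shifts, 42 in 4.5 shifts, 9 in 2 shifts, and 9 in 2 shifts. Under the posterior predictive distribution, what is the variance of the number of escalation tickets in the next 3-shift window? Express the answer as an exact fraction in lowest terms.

19869/1156

Total count: 33 + 4 + 26 + 5 + 20 + 6 + 42 + 9 + 9 = 154.
Total exposure: 5 + 1.5 + 4 + 1 + 4 + 2 + 4.5 + 2 + 2 = 26 shifts.
By Gamma–Poisson conjugacy, the posterior is Gamma(α + Σx, β + Σt) = Gamma(25 + 154, 8 + 26) = Gamma(179, 34).
The posterior predictive for a window of length T is Negative Binomial with variance T·α'·(β'+T)/β'² = 3·179·37/1156 = 19869/1156.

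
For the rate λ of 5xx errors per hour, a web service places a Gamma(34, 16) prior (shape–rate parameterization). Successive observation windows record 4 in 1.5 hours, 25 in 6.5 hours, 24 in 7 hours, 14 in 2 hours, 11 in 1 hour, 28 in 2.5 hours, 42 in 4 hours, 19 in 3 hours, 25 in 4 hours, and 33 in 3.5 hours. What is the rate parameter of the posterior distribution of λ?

51

Total count: 4 + 25 + 24 + 14 + 11 + 28 + 42 + 19 + 25 + 33 = 225.
Total exposure: 1.5 + 6.5 + 7 + 2 + 1 + 2.5 + 4 + 3 + 4 + 3.5 = 35 hours.
By Gamma–Poisson conjugacy, the posterior is Gamma(α + Σx, β + Σt) = Gamma(34 + 225, 16 + 35) = Gamma(259, 51).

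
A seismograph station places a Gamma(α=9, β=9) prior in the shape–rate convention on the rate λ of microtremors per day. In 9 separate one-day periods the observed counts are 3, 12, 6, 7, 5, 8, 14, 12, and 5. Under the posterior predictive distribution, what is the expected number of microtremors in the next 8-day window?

36

Total count: 3 + 12 + 6 + 7 + 5 + 8 + 14 + 12 + 5 = 72.
Total exposure: 9 days.
The Gamma prior is conjugate for the Poisson rate, so λ | data ~ Gamma(9+72, 9+9) = Gamma(81, 18).
Predictive mean over an 8-day window = T·E[λ|data] = 8·81/18 = 36.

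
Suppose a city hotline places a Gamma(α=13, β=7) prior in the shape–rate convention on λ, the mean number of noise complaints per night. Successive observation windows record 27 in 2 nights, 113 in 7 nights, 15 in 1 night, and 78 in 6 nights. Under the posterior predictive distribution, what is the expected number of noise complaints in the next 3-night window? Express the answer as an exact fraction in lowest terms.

738/23

Total count: 27 + 113 + 15 + 78 = 233.
Total exposure: 2 + 7 + 1 + 6 = 16 nights.
By Gamma–Poisson conjugacy, the posterior is Gamma(α + Σx, β + Σt) = Gamma(13 + 233, 7 + 16) = Gamma(246, 23).
Predictive mean over a 3-night window = T·E[λ|data] = 3·246/23 = 738/23.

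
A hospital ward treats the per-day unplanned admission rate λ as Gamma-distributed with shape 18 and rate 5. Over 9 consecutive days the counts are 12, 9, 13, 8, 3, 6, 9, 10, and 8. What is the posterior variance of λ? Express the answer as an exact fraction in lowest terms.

24/49

Total count: 12 + 9 + 13 + 8 + 3 + 6 + 9 + 10 + 8 = 78.
Total exposure: 9 days.
Gamma(α, β) with Poisson data over total exposure Σt gives posterior Gamma(α+Σx, β+Σt) = Gamma(96, 14).
Posterior variance = α'/β'² = 96/196 = 24/49.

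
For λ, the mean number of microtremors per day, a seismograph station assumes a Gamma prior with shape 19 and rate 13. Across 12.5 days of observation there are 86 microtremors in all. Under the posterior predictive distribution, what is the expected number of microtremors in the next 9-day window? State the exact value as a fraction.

Total count 86 over total exposure 12.5 days.
Conjugate update: add total count to the shape and total exposure to the rate, giving Gamma(105, 51/2).
Predictive mean over a 9-day window = T·E[λ|data] = 9·105/(51/2) = 630/17.

630/17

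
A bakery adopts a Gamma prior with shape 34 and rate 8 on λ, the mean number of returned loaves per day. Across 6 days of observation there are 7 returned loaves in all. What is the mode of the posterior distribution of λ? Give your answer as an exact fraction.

Total count 7 over total exposure 6 days.
Posterior: α' = 34 + 7 = 41, β' = 8 + 6 = 14.
Posterior mode = (α'−1)/β' = 40/14 = 20/7.

20/7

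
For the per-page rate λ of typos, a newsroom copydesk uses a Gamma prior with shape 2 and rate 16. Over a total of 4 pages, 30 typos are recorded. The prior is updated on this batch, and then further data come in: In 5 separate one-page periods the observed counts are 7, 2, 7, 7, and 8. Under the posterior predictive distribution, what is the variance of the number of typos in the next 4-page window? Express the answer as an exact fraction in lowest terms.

7308/625

Total count 30 over total exposure 4 pages.
After the first batch: Gamma(2 + 30, 16 + 4) = Gamma(32, 20).
Total count: 7 + 2 + 7 + 7 + 8 = 31.
Total exposure: 5 pages.
After the second batch: Gamma(32 + 31, 20 + 5) = Gamma(63, 25).
The posterior predictive for a window of length T is Negative Binomial with variance T·α'·(β'+T)/β'² = 4·63·29/625 = 7308/625.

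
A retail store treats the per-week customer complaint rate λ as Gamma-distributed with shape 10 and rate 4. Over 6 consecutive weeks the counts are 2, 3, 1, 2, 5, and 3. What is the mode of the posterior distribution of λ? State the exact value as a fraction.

5/2

Total count: 2 + 3 + 1 + 2 + 5 + 3 = 16.
Total exposure: 6 weeks.
By Gamma–Poisson conjugacy, the posterior is Gamma(α + Σx, β + Σt) = Gamma(10 + 16, 4 + 6) = Gamma(26, 10).
Posterior mode = (α'−1)/β' = 25/10 = 5/2.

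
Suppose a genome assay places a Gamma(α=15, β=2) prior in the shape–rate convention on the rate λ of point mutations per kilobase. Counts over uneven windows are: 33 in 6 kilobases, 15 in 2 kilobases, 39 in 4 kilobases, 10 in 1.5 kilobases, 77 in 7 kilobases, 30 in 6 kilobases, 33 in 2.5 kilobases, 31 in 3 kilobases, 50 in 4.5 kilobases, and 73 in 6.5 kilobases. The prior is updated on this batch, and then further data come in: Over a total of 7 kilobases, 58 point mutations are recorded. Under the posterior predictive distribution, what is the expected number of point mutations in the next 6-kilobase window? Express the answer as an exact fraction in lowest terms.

696/13

Total count: 33 + 15 + 39 + 10 + 77 + 30 + 33 + 31 + 50 + 73 = 391.
Total exposure: 6 + 2 + 4 + 1.5 + 7 + 6 + 2.5 + 3 + 4.5 + 6.5 = 43 kilobases.
After the first batch: Gamma(15 + 391, 2 + 43) = Gamma(406, 45).
Total count 58 over total exposure 7 kilobases.
After the second batch: Gamma(406 + 58, 45 + 7) = Gamma(464, 52).
Predictive mean over a 6-kilobase window = T·E[λ|data] = 6·464/52 = 696/13.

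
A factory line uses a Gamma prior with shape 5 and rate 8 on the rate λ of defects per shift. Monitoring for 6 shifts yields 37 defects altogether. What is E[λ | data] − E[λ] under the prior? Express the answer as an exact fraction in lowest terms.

Total count 37 over total exposure 6 shifts.
Gamma(α, β) with Poisson data over total exposure Σt gives posterior Gamma(α+Σx, β+Σt) = Gamma(42, 14).
Posterior mean = 42/14 = 3; prior mean = 5/8 = 5/8. Difference = 3 − 5/8 = 19/8.

19/8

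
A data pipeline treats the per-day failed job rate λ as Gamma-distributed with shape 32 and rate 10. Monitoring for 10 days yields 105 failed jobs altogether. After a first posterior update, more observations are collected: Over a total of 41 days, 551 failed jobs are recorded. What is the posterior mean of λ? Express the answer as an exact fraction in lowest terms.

688/61

Total count 105 over total exposure 10 days.
After the first batch: Gamma(32 + 105, 10 + 10) = Gamma(137, 20).
Total count 551 over total exposure 41 days.
After the second batch: Gamma(137 + 551, 20 + 41) = Gamma(688, 61).
Posterior mean = α'/β' = 688/61.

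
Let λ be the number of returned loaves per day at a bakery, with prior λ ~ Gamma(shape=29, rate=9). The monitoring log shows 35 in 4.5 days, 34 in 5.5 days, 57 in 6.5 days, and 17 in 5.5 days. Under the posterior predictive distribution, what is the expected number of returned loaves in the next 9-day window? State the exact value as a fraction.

1548/31

Total count: 35 + 34 + 57 + 17 = 143.
Total exposure: 4.5 + 5.5 + 6.5 + 5.5 = 22 days.
Gamma(α, β) with Poisson data over total exposure Σt gives posterior Gamma(α+Σx, β+Σt) = Gamma(172, 31).
Predictive mean over a 9-day window = T·E[λ|data] = 9·172/31 = 1548/31.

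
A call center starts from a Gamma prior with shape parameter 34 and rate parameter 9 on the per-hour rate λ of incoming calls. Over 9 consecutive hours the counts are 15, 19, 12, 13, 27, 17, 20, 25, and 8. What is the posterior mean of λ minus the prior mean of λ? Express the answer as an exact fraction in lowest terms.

61/9

Total count: 15 + 19 + 12 + 13 + 27 + 17 + 20 + 25 + 8 = 156.
Total exposure: 9 hours.
Conjugate update: add total count to the shape and total exposure to the rate, giving Gamma(190, 18).
Posterior mean = 190/18 = 95/9; prior mean = 34/9 = 34/9. Difference = 95/9 − 34/9 = 61/9.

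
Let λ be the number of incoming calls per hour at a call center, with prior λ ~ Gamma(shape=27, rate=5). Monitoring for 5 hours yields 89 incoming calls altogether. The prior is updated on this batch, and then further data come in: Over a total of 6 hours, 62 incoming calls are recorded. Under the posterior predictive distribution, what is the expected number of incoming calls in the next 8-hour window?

Total count 89 over total exposure 5 hours.
After the first batch: Gamma(27 + 89, 5 + 5) = Gamma(116, 10).
Total count 62 over total exposure 6 hours.
After the second batch: Gamma(116 + 62, 10 + 6) = Gamma(178, 16).
Predictive mean over an 8-hour window = T·E[λ|data] = 8·178/16 = 89.

89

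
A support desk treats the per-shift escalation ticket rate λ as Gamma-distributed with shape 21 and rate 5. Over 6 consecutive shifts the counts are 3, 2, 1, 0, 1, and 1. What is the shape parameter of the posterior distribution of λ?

29

Total count: 3 + 2 + 1 + 0 + 1 + 1 = 8.
Total exposure: 6 shifts.
Posterior: α' = 21 + 8 = 29, β' = 5 + 6 = 11.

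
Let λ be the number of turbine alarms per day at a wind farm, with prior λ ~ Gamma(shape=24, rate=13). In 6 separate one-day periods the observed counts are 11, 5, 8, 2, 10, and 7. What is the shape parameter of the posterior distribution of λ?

Total count: 11 + 5 + 8 + 2 + 10 + 7 = 43.
Total exposure: 6 days.
Conjugate update: add total count to the shape and total exposure to the rate, giving Gamma(67, 19).

67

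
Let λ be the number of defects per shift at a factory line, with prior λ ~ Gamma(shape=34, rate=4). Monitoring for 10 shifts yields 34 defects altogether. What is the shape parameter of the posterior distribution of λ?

68

Total count 34 over total exposure 10 shifts.
Conjugate update: add total count to the shape and total exposure to the rate, giving Gamma(68, 14).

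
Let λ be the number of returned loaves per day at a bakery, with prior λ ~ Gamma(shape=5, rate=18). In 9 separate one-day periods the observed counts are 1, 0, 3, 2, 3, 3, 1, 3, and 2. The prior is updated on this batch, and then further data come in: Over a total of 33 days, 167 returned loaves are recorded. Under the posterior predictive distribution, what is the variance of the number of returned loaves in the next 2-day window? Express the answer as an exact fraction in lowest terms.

589/90

Total count: 1 + 0 + 3 + 2 + 3 + 3 + 1 + 3 + 2 = 18.
Total exposure: 9 days.
After the first batch: Gamma(5 + 18, 18 + 9) = Gamma(23, 27).
Total count 167 over total exposure 33 days.
After the second batch: Gamma(23 + 167, 27 + 33) = Gamma(190, 60).
The posterior predictive for a window of length T is Negative Binomial with variance T·α'·(β'+T)/β'² = 2·190·62/3600 = 589/90.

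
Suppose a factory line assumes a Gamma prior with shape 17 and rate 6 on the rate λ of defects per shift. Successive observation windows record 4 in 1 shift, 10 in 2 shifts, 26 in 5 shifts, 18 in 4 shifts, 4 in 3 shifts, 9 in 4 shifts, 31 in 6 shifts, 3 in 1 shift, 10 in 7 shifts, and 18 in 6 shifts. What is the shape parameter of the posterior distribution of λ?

150

Total count: 4 + 10 + 26 + 18 + 4 + 9 + 31 + 3 + 10 + 18 = 133.
Total exposure: 1 + 2 + 5 + 4 + 3 + 4 + 6 + 1 + 7 + 6 = 39 shifts.
Gamma(α, β) with Poisson data over total exposure Σt gives posterior Gamma(α+Σx, β+Σt) = Gamma(150, 45).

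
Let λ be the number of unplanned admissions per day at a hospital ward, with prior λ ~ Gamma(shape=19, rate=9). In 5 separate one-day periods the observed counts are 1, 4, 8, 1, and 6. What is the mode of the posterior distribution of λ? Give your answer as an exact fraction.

Total count: 1 + 4 + 8 + 1 + 6 = 20.
Total exposure: 5 days.
The Gamma prior is conjugate for the Poisson rate, so λ | data ~ Gamma(19+20, 9+5) = Gamma(39, 14).
Posterior mode = (α'−1)/β' = 38/14 = 19/7.

19/7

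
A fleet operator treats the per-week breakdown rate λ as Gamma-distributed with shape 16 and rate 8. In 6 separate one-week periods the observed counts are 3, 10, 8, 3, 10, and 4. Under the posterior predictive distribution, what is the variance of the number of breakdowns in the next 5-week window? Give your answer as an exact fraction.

2565/98

Total count: 3 + 10 + 8 + 3 + 10 + 4 = 38.
Total exposure: 6 weeks.
Conjugate update: add total count to the shape and total exposure to the rate, giving Gamma(54, 14).
The posterior predictive for a window of length T is Negative Binomial with variance T·α'·(β'+T)/β'² = 5·54·19/196 = 2565/98.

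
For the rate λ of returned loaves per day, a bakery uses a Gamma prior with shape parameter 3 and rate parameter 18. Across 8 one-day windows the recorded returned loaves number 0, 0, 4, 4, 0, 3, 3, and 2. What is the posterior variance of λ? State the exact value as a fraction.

Total count: 0 + 0 + 4 + 4 + 0 + 3 + 3 + 2 = 16.
Total exposure: 8 days.
Conjugate update: add total count to the shape and total exposure to the rate, giving Gamma(19, 26).
Posterior variance = α'/β'² = 19/676.

19/676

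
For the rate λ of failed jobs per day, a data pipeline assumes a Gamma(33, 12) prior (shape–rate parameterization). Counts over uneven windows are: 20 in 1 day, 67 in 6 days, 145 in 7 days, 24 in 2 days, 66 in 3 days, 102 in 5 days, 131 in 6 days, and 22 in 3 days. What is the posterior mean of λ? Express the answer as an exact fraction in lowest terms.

Total count: 20 + 67 + 145 + 24 + 66 + 102 + 131 + 22 = 577.
Total exposure: 1 + 6 + 7 + 2 + 3 + 5 + 6 + 3 = 33 days.
Gamma(α, β) with Poisson data over total exposure Σt gives posterior Gamma(α+Σx, β+Σt) = Gamma(610, 45).
Posterior mean = α'/β' = 610/45 = 122/9.

122/9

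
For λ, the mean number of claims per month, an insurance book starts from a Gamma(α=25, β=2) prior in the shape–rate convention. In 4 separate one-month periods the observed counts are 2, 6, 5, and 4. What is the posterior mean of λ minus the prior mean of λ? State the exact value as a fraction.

-11/2

Total count: 2 + 6 + 5 + 4 = 17.
Total exposure: 4 months.
Conjugate update: add total count to the shape and total exposure to the rate, giving Gamma(42, 6).
Posterior mean = 42/6 = 7; prior mean = 25/2 = 25/2. Difference = 7 − 25/2 = -11/2.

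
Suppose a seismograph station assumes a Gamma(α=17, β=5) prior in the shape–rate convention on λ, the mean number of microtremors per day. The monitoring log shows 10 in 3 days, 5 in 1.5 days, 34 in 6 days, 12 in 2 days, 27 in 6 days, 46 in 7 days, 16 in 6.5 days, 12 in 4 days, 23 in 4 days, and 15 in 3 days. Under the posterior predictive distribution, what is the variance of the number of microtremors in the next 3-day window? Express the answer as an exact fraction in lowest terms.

Total count: 10 + 5 + 34 + 12 + 27 + 46 + 16 + 12 + 23 + 15 = 200.
Total exposure: 3 + 1.5 + 6 + 2 + 6 + 7 + 6.5 + 4 + 4 + 3 = 43 days.
Posterior: α' = 17 + 200 = 217, β' = 5 + 43 = 48.
The posterior predictive for a window of length T is Negative Binomial with variance T·α'·(β'+T)/β'² = 3·217·51/2304 = 3689/256.

3689/256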